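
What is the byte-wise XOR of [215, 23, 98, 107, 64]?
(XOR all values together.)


XOR chain: 215 ^ 23 ^ 98 ^ 107 ^ 64 = 137

137


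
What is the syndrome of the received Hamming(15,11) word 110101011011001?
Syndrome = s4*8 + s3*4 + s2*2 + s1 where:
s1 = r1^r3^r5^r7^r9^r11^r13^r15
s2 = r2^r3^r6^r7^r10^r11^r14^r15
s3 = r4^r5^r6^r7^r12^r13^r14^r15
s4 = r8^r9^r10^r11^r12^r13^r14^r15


s1=0, s2=0, s3=0, s4=1

Syndrome = 8 (error at position 8)


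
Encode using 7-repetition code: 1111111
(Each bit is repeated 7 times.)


Each bit -> 7 copies

1111111111111111111111111111111111111111111111111


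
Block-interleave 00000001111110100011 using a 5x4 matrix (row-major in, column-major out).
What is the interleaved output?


Matrix:
  0000
  0001
  1111
  1010
  0011
Read columns: 00110001000011101101

00110001000011101101


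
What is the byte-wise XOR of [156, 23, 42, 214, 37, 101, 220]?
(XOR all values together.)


XOR chain: 156 ^ 23 ^ 42 ^ 214 ^ 37 ^ 101 ^ 220 = 235

235


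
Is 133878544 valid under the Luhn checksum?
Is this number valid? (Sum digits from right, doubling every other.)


Luhn sum = 48
48 mod 10 = 8

Invalid (Luhn sum mod 10 = 8)


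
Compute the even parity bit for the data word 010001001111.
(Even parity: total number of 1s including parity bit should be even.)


Number of 1s in data: 6
Parity bit: 0

0


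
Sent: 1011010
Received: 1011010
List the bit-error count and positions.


XOR: 0000000

0 errors (received matches sent)


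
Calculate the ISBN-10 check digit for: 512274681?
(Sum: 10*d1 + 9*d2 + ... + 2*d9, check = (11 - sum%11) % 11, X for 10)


Weighted sum: 201
201 mod 11 = 3

Check digit: 8


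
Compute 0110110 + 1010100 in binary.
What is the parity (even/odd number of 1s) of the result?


0110110 = 54
1010100 = 84
Sum = 138 = 10001010
1s count = 3

odd parity (3 ones in 10001010)


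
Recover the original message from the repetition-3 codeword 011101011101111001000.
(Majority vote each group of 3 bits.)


Groups: 011, 101, 011, 101, 111, 001, 000
Majority votes: 1111100

1111100


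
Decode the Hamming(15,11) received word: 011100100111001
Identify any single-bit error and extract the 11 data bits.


Syndrome = 0: no error detected

Data: 10010111001 (no errors)


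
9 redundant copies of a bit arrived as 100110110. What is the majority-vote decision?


Ones: 5 out of 9
Threshold: 5

1 (5/9 voted 1)


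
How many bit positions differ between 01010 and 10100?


XOR: 11110
Count of 1s: 4

4


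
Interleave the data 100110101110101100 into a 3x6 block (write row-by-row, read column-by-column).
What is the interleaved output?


Matrix:
  100110
  101110
  101100
Read columns: 111000011111110000

111000011111110000


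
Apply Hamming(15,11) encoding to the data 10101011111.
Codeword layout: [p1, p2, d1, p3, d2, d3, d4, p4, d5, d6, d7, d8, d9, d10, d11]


Parity bits: p1=1, p2=1, p3=1, p4=0

111101001011111


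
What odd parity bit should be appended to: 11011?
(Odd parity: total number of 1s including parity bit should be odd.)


Number of 1s in data: 4
Parity bit: 1

1


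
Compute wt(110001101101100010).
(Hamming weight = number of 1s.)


Counting 1s in 110001101101100010

9


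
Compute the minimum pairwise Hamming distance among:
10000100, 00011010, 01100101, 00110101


Comparing all pairs, minimum distance: 2
Can detect 1 errors, correct 0 errors

2


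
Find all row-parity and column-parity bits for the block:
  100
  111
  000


Row parities: 110
Column parities: 011

Row P: 110, Col P: 011, Corner: 0


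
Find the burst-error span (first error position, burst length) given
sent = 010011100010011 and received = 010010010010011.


XOR: 000001110000000

Burst at position 5, length 3


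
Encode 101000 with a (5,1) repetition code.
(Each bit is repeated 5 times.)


Each bit -> 5 copies

111110000011111000000000000000


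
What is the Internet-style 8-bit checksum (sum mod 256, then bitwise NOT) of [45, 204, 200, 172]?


Sum = 621 mod 256 = 109
Complement = 146

146


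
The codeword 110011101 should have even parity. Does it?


Number of 1s: 6

Yes, parity is correct (6 ones)


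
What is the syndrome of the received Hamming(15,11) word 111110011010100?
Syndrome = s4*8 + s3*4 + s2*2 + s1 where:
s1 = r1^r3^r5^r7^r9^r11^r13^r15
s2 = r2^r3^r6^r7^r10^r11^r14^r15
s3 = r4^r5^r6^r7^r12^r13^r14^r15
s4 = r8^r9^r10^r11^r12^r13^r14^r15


s1=0, s2=1, s3=1, s4=0

Syndrome = 6 (error at position 6)


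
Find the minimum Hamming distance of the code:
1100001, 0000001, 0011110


Comparing all pairs, minimum distance: 2
Can detect 1 errors, correct 0 errors

2


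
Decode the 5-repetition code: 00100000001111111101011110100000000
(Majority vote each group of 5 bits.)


Groups: 00100, 00000, 11111, 11101, 01111, 01000, 00000
Majority votes: 0011100

0011100


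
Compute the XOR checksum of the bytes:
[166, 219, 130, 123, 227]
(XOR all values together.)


XOR chain: 166 ^ 219 ^ 130 ^ 123 ^ 227 = 103

103


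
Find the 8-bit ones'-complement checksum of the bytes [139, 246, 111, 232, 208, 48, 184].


Sum = 1168 mod 256 = 144
Complement = 111

111


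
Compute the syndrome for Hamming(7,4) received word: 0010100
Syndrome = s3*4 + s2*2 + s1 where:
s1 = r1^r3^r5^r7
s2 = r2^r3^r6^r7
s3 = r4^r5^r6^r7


s1=0, s2=1, s3=1

Syndrome = 6 (error at position 6)


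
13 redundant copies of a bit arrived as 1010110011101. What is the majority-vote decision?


Ones: 8 out of 13
Threshold: 7

1 (8/13 voted 1)


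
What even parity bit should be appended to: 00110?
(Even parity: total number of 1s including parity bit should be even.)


Number of 1s in data: 2
Parity bit: 0

0


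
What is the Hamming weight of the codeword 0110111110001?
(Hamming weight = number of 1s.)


Counting 1s in 0110111110001

8


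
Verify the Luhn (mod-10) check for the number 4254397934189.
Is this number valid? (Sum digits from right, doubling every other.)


Luhn sum = 77
77 mod 10 = 7

Invalid (Luhn sum mod 10 = 7)


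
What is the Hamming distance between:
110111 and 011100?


XOR: 101011
Count of 1s: 4

4


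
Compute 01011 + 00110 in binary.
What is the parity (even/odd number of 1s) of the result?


01011 = 11
00110 = 6
Sum = 17 = 10001
1s count = 2

even parity (2 ones in 10001)


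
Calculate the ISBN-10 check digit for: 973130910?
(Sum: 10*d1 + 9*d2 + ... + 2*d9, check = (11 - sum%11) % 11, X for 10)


Weighted sum: 241
241 mod 11 = 10

Check digit: 1


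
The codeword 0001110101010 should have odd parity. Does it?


Number of 1s: 6

No, parity error (6 ones)


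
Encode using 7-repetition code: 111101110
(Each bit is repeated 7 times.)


Each bit -> 7 copies

111111111111111111111111111100000001111111111111111111110000000


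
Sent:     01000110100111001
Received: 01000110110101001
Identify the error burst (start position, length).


XOR: 00000000010010000

Burst at position 9, length 4


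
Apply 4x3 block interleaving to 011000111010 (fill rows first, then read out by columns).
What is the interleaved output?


Matrix:
  011
  000
  111
  010
Read columns: 001010111010

001010111010


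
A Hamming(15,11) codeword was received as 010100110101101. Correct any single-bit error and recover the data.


Syndrome = 13: error at position 13

Data: 00010101001 (corrected bit 13)


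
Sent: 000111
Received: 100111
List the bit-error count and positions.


XOR: 100000

1 error(s) at position(s): 0


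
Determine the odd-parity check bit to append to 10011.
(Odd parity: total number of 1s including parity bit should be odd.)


Number of 1s in data: 3
Parity bit: 0

0


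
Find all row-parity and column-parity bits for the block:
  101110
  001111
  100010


Row parities: 000
Column parities: 000011

Row P: 000, Col P: 000011, Corner: 0


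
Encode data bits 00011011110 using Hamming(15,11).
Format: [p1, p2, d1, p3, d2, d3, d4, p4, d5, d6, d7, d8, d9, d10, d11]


Parity bits: p1=0, p2=1, p3=0, p4=1

010000111011110


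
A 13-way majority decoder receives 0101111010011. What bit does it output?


Ones: 8 out of 13
Threshold: 7

1 (8/13 voted 1)


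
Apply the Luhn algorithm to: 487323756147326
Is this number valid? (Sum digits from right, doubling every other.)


Luhn sum = 70
70 mod 10 = 0

Valid (Luhn sum mod 10 = 0)


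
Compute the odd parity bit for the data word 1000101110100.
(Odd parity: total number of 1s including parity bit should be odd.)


Number of 1s in data: 6
Parity bit: 1

1


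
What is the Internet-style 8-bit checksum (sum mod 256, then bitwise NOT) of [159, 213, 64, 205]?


Sum = 641 mod 256 = 129
Complement = 126

126


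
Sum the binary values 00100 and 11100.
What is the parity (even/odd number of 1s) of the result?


00100 = 4
11100 = 28
Sum = 32 = 100000
1s count = 1

odd parity (1 ones in 100000)


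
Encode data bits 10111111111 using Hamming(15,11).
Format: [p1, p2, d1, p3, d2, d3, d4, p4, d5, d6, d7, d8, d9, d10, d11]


Parity bits: p1=0, p2=1, p3=0, p4=1

011001111111111


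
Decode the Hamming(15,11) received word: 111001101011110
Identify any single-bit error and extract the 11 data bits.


Syndrome = 12: error at position 12

Data: 10111010110 (corrected bit 12)


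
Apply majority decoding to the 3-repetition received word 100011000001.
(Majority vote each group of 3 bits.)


Groups: 100, 011, 000, 001
Majority votes: 0100

0100


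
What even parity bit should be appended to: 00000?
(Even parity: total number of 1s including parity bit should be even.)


Number of 1s in data: 0
Parity bit: 0

0


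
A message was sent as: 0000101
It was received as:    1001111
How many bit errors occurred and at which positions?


XOR: 1001010

3 error(s) at position(s): 0, 3, 5


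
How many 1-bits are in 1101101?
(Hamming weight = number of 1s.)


Counting 1s in 1101101

5


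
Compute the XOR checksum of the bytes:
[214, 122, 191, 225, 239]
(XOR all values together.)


XOR chain: 214 ^ 122 ^ 191 ^ 225 ^ 239 = 29

29


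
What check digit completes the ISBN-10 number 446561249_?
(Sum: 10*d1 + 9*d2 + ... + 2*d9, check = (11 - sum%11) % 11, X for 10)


Weighted sum: 238
238 mod 11 = 7

Check digit: 4


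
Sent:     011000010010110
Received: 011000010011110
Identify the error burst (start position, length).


XOR: 000000000001000

Burst at position 11, length 1


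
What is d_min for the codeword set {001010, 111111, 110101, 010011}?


Comparing all pairs, minimum distance: 2
Can detect 1 errors, correct 0 errors

2


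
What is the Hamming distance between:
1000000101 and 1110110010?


XOR: 0110110111
Count of 1s: 7

7


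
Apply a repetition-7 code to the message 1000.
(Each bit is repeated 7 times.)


Each bit -> 7 copies

1111111000000000000000000000


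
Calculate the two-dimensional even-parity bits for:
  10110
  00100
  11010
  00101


Row parities: 1110
Column parities: 01101

Row P: 1110, Col P: 01101, Corner: 1


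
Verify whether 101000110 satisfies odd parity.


Number of 1s: 4

No, parity error (4 ones)


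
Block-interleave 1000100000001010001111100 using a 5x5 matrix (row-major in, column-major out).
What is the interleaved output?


Matrix:
  10001
  00000
  00101
  00011
  11100
Read columns: 1000100001001010001010110

1000100001001010001010110


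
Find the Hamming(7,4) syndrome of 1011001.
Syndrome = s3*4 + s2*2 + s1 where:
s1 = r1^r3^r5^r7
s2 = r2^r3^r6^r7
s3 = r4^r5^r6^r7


s1=1, s2=0, s3=0

Syndrome = 1 (error at position 1)


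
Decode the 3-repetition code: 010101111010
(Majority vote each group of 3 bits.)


Groups: 010, 101, 111, 010
Majority votes: 0110

0110


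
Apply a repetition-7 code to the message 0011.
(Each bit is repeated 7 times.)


Each bit -> 7 copies

0000000000000011111111111111


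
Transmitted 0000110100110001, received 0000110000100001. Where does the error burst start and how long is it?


XOR: 0000000100010000

Burst at position 7, length 5


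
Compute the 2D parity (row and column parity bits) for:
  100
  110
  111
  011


Row parities: 1010
Column parities: 110

Row P: 1010, Col P: 110, Corner: 0


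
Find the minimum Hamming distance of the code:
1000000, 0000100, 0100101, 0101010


Comparing all pairs, minimum distance: 2
Can detect 1 errors, correct 0 errors

2


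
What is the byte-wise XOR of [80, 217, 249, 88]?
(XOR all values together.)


XOR chain: 80 ^ 217 ^ 249 ^ 88 = 40

40


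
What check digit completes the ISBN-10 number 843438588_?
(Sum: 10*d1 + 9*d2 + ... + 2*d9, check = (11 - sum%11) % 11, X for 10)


Weighted sum: 286
286 mod 11 = 0

Check digit: 0


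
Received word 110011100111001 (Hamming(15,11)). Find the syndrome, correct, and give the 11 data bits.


Syndrome = 5: error at position 5

Data: 00110111001 (corrected bit 5)


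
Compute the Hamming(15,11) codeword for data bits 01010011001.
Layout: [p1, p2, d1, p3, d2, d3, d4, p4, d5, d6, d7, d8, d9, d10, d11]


Parity bits: p1=0, p2=1, p3=0, p4=1

010010110011001


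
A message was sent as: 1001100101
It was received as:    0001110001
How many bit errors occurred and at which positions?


XOR: 1000010100

3 error(s) at position(s): 0, 5, 7


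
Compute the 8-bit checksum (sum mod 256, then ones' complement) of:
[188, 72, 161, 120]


Sum = 541 mod 256 = 29
Complement = 226

226


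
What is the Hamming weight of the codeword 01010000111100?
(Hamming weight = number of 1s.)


Counting 1s in 01010000111100

6


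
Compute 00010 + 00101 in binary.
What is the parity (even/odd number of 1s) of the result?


00010 = 2
00101 = 5
Sum = 7 = 111
1s count = 3

odd parity (3 ones in 111)


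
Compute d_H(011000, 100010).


XOR: 111010
Count of 1s: 4

4


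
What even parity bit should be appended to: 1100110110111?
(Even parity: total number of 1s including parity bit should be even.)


Number of 1s in data: 9
Parity bit: 1

1


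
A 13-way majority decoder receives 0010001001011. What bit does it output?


Ones: 5 out of 13
Threshold: 7

0 (5/13 voted 1)


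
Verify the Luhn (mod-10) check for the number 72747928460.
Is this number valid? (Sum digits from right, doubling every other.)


Luhn sum = 58
58 mod 10 = 8

Invalid (Luhn sum mod 10 = 8)


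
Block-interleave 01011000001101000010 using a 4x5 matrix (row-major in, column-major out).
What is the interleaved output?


Matrix:
  01011
  00000
  11010
  00010
Read columns: 00101010000010111000

00101010000010111000


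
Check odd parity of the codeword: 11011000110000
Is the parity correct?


Number of 1s: 6

No, parity error (6 ones)


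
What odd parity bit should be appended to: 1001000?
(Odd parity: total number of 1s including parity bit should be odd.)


Number of 1s in data: 2
Parity bit: 1

1


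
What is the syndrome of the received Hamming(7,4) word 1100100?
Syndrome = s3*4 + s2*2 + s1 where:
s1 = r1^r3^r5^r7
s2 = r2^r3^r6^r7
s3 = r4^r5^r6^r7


s1=0, s2=1, s3=1

Syndrome = 6 (error at position 6)


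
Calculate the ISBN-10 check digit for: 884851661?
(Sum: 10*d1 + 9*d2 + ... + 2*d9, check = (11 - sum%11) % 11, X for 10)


Weighted sum: 319
319 mod 11 = 0

Check digit: 0


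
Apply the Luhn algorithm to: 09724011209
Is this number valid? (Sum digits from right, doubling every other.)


Luhn sum = 38
38 mod 10 = 8

Invalid (Luhn sum mod 10 = 8)


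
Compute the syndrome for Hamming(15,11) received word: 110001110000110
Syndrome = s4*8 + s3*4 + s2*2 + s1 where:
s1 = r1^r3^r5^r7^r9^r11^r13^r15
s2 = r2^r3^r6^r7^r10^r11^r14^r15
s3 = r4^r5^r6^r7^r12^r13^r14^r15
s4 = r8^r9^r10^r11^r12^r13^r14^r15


s1=1, s2=0, s3=0, s4=1

Syndrome = 9 (error at position 9)


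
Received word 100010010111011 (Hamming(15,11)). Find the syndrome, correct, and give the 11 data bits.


Syndrome = 0: no error detected

Data: 01000111011 (no errors)


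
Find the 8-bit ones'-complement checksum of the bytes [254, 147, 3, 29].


Sum = 433 mod 256 = 177
Complement = 78

78


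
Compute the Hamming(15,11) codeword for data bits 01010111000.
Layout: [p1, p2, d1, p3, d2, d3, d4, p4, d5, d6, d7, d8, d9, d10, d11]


Parity bits: p1=1, p2=1, p3=1, p4=1

110110110111000


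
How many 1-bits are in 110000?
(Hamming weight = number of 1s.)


Counting 1s in 110000

2


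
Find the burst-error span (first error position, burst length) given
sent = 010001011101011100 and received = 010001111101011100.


XOR: 000000100000000000

Burst at position 6, length 1


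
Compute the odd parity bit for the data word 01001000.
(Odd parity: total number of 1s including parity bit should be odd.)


Number of 1s in data: 2
Parity bit: 1

1


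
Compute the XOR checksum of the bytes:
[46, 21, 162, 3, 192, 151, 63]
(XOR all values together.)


XOR chain: 46 ^ 21 ^ 162 ^ 3 ^ 192 ^ 151 ^ 63 = 242

242


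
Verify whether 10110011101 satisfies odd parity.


Number of 1s: 7

Yes, parity is correct (7 ones)


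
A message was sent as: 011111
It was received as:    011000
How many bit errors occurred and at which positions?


XOR: 000111

3 error(s) at position(s): 3, 4, 5


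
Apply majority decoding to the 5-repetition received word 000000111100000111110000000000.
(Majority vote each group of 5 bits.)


Groups: 00000, 01111, 00000, 11111, 00000, 00000
Majority votes: 010100

010100


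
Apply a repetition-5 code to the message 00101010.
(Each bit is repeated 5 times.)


Each bit -> 5 copies

0000000000111110000011111000001111100000


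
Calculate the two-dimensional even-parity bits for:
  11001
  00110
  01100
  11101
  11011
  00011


Row parities: 100000
Column parities: 10110

Row P: 100000, Col P: 10110, Corner: 1


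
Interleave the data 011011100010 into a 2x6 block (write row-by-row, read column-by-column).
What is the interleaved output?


Matrix:
  011011
  100010
Read columns: 011010001110

011010001110


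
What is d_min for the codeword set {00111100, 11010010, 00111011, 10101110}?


Comparing all pairs, minimum distance: 3
Can detect 2 errors, correct 1 errors

3


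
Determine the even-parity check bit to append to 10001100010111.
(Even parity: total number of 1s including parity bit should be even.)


Number of 1s in data: 7
Parity bit: 1

1


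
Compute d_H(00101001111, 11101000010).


XOR: 11000001101
Count of 1s: 5

5


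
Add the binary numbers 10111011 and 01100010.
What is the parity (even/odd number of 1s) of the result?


10111011 = 187
01100010 = 98
Sum = 285 = 100011101
1s count = 5

odd parity (5 ones in 100011101)


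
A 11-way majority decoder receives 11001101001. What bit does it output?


Ones: 6 out of 11
Threshold: 6

1 (6/11 voted 1)


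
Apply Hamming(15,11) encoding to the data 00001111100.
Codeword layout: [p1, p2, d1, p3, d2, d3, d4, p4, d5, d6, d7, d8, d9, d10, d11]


Parity bits: p1=1, p2=0, p3=0, p4=1

100000011111100


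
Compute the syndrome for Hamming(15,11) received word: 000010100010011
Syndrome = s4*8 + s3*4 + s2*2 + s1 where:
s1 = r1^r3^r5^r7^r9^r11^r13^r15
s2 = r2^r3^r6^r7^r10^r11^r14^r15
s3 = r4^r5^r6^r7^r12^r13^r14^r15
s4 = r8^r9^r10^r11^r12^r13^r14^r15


s1=0, s2=0, s3=0, s4=1

Syndrome = 8 (error at position 8)


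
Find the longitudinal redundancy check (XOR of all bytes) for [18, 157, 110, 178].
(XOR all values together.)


XOR chain: 18 ^ 157 ^ 110 ^ 178 = 83

83


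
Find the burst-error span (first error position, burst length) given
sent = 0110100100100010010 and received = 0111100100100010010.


XOR: 0001000000000000000

Burst at position 3, length 1


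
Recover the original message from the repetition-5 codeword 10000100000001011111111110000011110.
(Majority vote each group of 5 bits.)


Groups: 10000, 10000, 00010, 11111, 11111, 00000, 11110
Majority votes: 0001101

0001101


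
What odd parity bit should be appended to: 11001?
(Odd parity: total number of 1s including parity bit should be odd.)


Number of 1s in data: 3
Parity bit: 0

0


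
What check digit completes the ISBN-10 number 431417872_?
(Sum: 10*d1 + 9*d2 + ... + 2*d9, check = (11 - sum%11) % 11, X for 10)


Weighted sum: 201
201 mod 11 = 3

Check digit: 8


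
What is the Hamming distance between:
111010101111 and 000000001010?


XOR: 111010100101
Count of 1s: 7

7


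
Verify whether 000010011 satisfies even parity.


Number of 1s: 3

No, parity error (3 ones)


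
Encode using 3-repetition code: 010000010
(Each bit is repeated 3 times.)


Each bit -> 3 copies

000111000000000000000111000


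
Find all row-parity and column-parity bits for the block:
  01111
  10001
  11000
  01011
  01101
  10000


Row parities: 000111
Column parities: 10000

Row P: 000111, Col P: 10000, Corner: 1


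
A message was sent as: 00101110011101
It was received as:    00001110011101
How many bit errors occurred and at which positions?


XOR: 00100000000000

1 error(s) at position(s): 2


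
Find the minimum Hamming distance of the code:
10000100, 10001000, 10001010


Comparing all pairs, minimum distance: 1
Can detect 0 errors, correct 0 errors

1


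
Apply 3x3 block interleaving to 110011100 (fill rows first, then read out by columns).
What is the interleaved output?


Matrix:
  110
  011
  100
Read columns: 101110010

101110010


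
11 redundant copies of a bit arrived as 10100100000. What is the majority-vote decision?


Ones: 3 out of 11
Threshold: 6

0 (3/11 voted 1)


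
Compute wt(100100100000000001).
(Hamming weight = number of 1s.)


Counting 1s in 100100100000000001

4


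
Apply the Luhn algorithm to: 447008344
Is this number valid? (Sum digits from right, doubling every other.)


Luhn sum = 41
41 mod 10 = 1

Invalid (Luhn sum mod 10 = 1)


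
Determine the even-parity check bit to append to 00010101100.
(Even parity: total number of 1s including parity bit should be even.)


Number of 1s in data: 4
Parity bit: 0

0


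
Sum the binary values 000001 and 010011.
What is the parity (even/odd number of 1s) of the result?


000001 = 1
010011 = 19
Sum = 20 = 10100
1s count = 2

even parity (2 ones in 10100)


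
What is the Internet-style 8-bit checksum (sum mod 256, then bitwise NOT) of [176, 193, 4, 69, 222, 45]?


Sum = 709 mod 256 = 197
Complement = 58

58


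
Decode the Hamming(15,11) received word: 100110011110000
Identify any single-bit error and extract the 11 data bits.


Syndrome = 0: no error detected

Data: 01001110000 (no errors)


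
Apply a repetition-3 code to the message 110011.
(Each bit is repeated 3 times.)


Each bit -> 3 copies

111111000000111111


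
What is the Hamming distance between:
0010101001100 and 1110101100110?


XOR: 1100000101010
Count of 1s: 5

5


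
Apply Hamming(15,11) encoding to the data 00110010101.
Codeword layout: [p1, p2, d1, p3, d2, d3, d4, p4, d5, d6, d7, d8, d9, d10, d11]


Parity bits: p1=0, p2=0, p3=0, p4=1

000001110010101


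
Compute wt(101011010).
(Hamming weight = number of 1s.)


Counting 1s in 101011010

5


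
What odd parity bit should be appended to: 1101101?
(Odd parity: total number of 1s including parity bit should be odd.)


Number of 1s in data: 5
Parity bit: 0

0


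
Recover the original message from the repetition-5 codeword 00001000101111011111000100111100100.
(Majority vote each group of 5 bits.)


Groups: 00001, 00010, 11110, 11111, 00010, 01111, 00100
Majority votes: 0011010

0011010


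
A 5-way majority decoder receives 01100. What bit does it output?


Ones: 2 out of 5
Threshold: 3

0 (2/5 voted 1)


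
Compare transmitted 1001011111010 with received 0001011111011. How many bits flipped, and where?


XOR: 1000000000001

2 error(s) at position(s): 0, 12


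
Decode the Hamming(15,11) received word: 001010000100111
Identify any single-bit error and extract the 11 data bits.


Syndrome = 0: no error detected

Data: 11000100111 (no errors)


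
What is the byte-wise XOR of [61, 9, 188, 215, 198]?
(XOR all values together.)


XOR chain: 61 ^ 9 ^ 188 ^ 215 ^ 198 = 153

153


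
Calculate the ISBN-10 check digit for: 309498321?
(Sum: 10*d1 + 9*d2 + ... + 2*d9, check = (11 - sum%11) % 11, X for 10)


Weighted sum: 244
244 mod 11 = 2

Check digit: 9


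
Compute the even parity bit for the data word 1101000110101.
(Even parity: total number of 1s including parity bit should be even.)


Number of 1s in data: 7
Parity bit: 1

1


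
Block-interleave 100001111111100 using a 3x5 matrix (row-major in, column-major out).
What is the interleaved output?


Matrix:
  10000
  11111
  11100
Read columns: 111011011010010

111011011010010


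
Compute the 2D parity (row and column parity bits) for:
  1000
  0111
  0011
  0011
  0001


Row parities: 11001
Column parities: 1110

Row P: 11001, Col P: 1110, Corner: 1


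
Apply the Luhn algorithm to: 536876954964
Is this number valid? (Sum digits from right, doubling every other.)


Luhn sum = 64
64 mod 10 = 4

Invalid (Luhn sum mod 10 = 4)


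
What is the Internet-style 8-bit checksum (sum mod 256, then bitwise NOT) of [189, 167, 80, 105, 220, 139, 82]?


Sum = 982 mod 256 = 214
Complement = 41

41


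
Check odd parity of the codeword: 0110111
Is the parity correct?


Number of 1s: 5

Yes, parity is correct (5 ones)


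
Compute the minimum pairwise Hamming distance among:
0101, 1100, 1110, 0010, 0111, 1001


Comparing all pairs, minimum distance: 1
Can detect 0 errors, correct 0 errors

1


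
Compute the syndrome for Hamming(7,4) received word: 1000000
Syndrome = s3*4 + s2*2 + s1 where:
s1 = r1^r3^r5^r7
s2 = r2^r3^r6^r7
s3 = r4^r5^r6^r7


s1=1, s2=0, s3=0

Syndrome = 1 (error at position 1)


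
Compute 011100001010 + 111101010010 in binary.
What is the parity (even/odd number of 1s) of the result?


011100001010 = 1802
111101010010 = 3922
Sum = 5724 = 1011001011100
1s count = 7

odd parity (7 ones in 1011001011100)


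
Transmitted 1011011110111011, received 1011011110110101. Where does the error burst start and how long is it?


XOR: 0000000000001110

Burst at position 12, length 3


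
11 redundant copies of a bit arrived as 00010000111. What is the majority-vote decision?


Ones: 4 out of 11
Threshold: 6

0 (4/11 voted 1)


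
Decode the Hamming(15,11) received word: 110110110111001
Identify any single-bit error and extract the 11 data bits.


Syndrome = 15: error at position 15

Data: 01010111000 (corrected bit 15)


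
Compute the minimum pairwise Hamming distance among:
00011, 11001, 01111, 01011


Comparing all pairs, minimum distance: 1
Can detect 0 errors, correct 0 errors

1


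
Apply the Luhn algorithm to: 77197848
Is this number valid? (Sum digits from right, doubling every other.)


Luhn sum = 52
52 mod 10 = 2

Invalid (Luhn sum mod 10 = 2)


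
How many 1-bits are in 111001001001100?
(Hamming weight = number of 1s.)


Counting 1s in 111001001001100

7


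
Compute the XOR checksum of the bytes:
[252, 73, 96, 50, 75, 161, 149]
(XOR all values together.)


XOR chain: 252 ^ 73 ^ 96 ^ 50 ^ 75 ^ 161 ^ 149 = 152

152


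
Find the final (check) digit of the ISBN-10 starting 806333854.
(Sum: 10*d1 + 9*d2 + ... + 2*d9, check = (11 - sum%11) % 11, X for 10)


Weighted sum: 237
237 mod 11 = 6

Check digit: 5


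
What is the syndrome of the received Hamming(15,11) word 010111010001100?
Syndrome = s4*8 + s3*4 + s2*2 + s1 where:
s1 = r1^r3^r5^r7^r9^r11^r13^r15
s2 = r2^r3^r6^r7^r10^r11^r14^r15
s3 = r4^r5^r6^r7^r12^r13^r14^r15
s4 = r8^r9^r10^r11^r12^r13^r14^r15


s1=0, s2=0, s3=1, s4=1

Syndrome = 12 (error at position 12)


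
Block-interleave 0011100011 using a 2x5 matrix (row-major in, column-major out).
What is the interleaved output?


Matrix:
  00111
  00011
Read columns: 0000101111

0000101111


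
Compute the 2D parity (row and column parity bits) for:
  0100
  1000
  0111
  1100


Row parities: 1110
Column parities: 0111

Row P: 1110, Col P: 0111, Corner: 1


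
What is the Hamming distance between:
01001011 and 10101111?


XOR: 11100100
Count of 1s: 4

4


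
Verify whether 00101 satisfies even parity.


Number of 1s: 2

Yes, parity is correct (2 ones)


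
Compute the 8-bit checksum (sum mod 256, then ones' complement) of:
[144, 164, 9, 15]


Sum = 332 mod 256 = 76
Complement = 179

179


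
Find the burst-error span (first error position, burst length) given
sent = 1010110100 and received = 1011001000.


XOR: 0001111100

Burst at position 3, length 5


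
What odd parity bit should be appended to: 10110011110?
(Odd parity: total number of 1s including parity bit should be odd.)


Number of 1s in data: 7
Parity bit: 0

0


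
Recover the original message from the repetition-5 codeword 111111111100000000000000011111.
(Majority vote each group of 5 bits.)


Groups: 11111, 11111, 00000, 00000, 00000, 11111
Majority votes: 110001

110001


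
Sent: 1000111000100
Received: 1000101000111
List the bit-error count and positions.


XOR: 0000010000011

3 error(s) at position(s): 5, 11, 12


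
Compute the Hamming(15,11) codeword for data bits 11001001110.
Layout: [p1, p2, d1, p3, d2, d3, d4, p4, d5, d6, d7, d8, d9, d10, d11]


Parity bits: p1=0, p2=0, p3=0, p4=0

001010001001110


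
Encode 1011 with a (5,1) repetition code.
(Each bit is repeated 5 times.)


Each bit -> 5 copies

11111000001111111111


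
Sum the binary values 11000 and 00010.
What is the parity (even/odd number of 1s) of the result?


11000 = 24
00010 = 2
Sum = 26 = 11010
1s count = 3

odd parity (3 ones in 11010)


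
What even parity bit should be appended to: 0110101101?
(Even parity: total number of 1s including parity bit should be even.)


Number of 1s in data: 6
Parity bit: 0

0


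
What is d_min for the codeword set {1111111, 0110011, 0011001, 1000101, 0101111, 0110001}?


Comparing all pairs, minimum distance: 1
Can detect 0 errors, correct 0 errors

1


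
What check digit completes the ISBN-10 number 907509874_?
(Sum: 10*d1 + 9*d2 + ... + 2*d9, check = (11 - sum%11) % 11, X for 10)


Weighted sum: 287
287 mod 11 = 1

Check digit: X


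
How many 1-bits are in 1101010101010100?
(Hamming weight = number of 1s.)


Counting 1s in 1101010101010100

8


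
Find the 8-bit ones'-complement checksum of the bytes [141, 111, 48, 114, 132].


Sum = 546 mod 256 = 34
Complement = 221

221


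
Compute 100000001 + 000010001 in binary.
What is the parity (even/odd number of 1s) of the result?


100000001 = 257
000010001 = 17
Sum = 274 = 100010010
1s count = 3

odd parity (3 ones in 100010010)


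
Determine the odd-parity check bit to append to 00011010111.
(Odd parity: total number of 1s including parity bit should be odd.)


Number of 1s in data: 6
Parity bit: 1

1


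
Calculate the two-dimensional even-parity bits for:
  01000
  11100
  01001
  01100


Row parities: 1100
Column parities: 10001

Row P: 1100, Col P: 10001, Corner: 0


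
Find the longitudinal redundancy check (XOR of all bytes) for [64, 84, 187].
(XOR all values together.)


XOR chain: 64 ^ 84 ^ 187 = 175

175


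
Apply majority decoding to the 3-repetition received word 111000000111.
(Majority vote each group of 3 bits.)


Groups: 111, 000, 000, 111
Majority votes: 1001

1001


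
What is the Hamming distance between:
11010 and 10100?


XOR: 01110
Count of 1s: 3

3


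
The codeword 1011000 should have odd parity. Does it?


Number of 1s: 3

Yes, parity is correct (3 ones)


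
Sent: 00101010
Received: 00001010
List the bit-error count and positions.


XOR: 00100000

1 error(s) at position(s): 2


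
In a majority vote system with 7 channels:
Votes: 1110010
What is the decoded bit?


Ones: 4 out of 7
Threshold: 4

1 (4/7 voted 1)


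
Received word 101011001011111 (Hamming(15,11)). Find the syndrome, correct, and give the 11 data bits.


Syndrome = 3: error at position 3

Data: 01101011111 (corrected bit 3)


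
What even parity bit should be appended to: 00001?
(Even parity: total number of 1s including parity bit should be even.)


Number of 1s in data: 1
Parity bit: 1

1


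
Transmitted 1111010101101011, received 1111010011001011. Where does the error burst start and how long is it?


XOR: 0000000110100000

Burst at position 7, length 4


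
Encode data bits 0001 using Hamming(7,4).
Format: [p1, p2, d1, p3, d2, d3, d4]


Parity bits: p1=1, p2=1, p3=1

1101001


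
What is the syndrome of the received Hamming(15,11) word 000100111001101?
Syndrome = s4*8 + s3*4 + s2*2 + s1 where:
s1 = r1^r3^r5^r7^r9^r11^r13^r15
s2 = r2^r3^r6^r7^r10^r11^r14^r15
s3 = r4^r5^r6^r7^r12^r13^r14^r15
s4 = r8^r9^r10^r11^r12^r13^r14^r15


s1=0, s2=0, s3=1, s4=1

Syndrome = 12 (error at position 12)


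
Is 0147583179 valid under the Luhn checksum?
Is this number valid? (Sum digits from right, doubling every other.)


Luhn sum = 46
46 mod 10 = 6

Invalid (Luhn sum mod 10 = 6)


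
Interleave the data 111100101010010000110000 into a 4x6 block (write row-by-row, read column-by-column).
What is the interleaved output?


Matrix:
  111100
  101010
  010000
  110000
Read columns: 110110111100100001000000

110110111100100001000000


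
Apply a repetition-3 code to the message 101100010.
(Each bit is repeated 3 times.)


Each bit -> 3 copies

111000111111000000000111000


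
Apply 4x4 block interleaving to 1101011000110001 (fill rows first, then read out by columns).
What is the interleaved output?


Matrix:
  1101
  0110
  0011
  0001
Read columns: 1000110001101011

1000110001101011


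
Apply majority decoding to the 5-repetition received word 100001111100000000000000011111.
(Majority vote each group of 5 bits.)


Groups: 10000, 11111, 00000, 00000, 00000, 11111
Majority votes: 010001

010001


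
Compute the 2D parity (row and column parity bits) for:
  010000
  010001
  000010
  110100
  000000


Row parities: 10110
Column parities: 110111

Row P: 10110, Col P: 110111, Corner: 1


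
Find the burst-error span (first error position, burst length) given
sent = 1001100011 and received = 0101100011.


XOR: 1100000000

Burst at position 0, length 2


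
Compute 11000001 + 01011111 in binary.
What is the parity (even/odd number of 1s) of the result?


11000001 = 193
01011111 = 95
Sum = 288 = 100100000
1s count = 2

even parity (2 ones in 100100000)


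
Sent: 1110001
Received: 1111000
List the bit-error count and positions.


XOR: 0001001

2 error(s) at position(s): 3, 6


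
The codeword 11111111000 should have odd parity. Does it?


Number of 1s: 8

No, parity error (8 ones)


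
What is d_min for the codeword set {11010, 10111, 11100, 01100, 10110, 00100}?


Comparing all pairs, minimum distance: 1
Can detect 0 errors, correct 0 errors

1


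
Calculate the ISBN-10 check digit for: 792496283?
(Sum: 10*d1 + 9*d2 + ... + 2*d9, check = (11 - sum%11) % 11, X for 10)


Weighted sum: 317
317 mod 11 = 9

Check digit: 2


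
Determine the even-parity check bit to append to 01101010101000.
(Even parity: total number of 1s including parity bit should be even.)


Number of 1s in data: 6
Parity bit: 0

0


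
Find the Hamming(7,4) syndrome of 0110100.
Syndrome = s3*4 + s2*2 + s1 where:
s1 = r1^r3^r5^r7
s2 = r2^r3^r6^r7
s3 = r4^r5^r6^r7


s1=0, s2=0, s3=1

Syndrome = 4 (error at position 4)


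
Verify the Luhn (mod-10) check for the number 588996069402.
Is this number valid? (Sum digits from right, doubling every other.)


Luhn sum = 61
61 mod 10 = 1

Invalid (Luhn sum mod 10 = 1)


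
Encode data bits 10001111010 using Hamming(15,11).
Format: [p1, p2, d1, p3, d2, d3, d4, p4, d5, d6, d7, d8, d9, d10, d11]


Parity bits: p1=1, p2=0, p3=0, p4=1

101000011111010


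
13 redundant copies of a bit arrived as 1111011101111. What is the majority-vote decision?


Ones: 11 out of 13
Threshold: 7

1 (11/13 voted 1)


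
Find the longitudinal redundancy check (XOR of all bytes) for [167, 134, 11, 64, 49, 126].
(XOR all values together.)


XOR chain: 167 ^ 134 ^ 11 ^ 64 ^ 49 ^ 126 = 37

37


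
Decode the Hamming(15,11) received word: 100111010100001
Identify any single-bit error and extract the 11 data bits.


Syndrome = 11: error at position 11

Data: 01100110001 (corrected bit 11)


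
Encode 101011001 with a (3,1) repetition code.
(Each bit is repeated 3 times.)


Each bit -> 3 copies

111000111000111111000000111


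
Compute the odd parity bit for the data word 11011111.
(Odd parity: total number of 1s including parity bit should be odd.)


Number of 1s in data: 7
Parity bit: 0

0


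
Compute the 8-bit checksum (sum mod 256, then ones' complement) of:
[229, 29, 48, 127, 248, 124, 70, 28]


Sum = 903 mod 256 = 135
Complement = 120

120


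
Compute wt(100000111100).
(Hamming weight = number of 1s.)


Counting 1s in 100000111100

5


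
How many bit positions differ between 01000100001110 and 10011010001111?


XOR: 11011110000001
Count of 1s: 7

7


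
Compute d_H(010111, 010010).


XOR: 000101
Count of 1s: 2

2


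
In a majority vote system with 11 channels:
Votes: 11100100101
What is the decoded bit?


Ones: 6 out of 11
Threshold: 6

1 (6/11 voted 1)


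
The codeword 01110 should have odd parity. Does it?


Number of 1s: 3

Yes, parity is correct (3 ones)


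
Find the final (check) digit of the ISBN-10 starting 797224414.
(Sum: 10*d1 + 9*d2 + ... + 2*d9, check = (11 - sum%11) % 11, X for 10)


Weighted sum: 280
280 mod 11 = 5

Check digit: 6


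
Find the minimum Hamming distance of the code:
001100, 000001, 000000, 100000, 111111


Comparing all pairs, minimum distance: 1
Can detect 0 errors, correct 0 errors

1


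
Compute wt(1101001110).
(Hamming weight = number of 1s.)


Counting 1s in 1101001110

6


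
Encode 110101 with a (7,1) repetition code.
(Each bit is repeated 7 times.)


Each bit -> 7 copies

111111111111110000000111111100000001111111


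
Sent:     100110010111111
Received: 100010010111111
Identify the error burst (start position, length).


XOR: 000100000000000

Burst at position 3, length 1


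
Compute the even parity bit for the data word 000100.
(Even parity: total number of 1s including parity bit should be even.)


Number of 1s in data: 1
Parity bit: 1

1


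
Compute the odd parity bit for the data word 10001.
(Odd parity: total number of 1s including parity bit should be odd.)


Number of 1s in data: 2
Parity bit: 1

1


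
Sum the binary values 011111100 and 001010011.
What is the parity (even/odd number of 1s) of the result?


011111100 = 252
001010011 = 83
Sum = 335 = 101001111
1s count = 6

even parity (6 ones in 101001111)


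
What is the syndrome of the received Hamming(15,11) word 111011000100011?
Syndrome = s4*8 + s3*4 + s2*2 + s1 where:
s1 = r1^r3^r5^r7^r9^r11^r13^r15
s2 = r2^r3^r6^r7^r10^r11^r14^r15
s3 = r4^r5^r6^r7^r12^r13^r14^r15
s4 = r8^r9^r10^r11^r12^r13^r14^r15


s1=0, s2=0, s3=0, s4=1

Syndrome = 8 (error at position 8)


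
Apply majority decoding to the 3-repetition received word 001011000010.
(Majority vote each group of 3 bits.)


Groups: 001, 011, 000, 010
Majority votes: 0100

0100
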